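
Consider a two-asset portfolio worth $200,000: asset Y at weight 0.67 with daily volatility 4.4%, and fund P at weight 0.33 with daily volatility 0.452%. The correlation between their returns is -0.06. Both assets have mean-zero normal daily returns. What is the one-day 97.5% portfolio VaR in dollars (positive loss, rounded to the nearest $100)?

$11,500

σ_p² = 0.67²·4.4² + 0.33²·0.452² + 2·-0.06·0.67·0.33·4.4·0.452 = 8.6602 (%²).
σ_p = √8.6602 = 2.943%.
At 97.5%, z = 1.960.
VaR = 1.960 × 2.943% = 5.768%; on $200,000 that is $11,536.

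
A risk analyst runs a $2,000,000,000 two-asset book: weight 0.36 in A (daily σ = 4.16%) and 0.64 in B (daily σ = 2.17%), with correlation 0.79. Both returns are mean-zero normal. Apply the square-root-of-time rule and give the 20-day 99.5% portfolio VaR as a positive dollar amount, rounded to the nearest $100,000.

$629,200,000

σ_p = √(0.36²·4.16² + 0.64²·2.17² + 2·0.79·0.36·0.64·4.16·2.17) = 2.731%.
σ_{20d} = 2.731% × √20 = 12.213%.
z(99.5%) = 2.576.
VaR = 2.576 × 12.213% = 31.461%; on $2,000,000,000 that is $629,220,000.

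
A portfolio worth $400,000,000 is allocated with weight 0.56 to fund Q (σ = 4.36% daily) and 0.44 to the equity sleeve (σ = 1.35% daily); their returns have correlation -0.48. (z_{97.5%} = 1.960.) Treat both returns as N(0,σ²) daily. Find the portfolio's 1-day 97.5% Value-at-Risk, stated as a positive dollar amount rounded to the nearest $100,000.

σ_p² = 0.56²·4.36² + 0.44²·1.35² + 2·-0.48·0.56·0.44·4.36·1.35 = 4.9219 (%²).
σ_p = √4.9219 = 2.219%.
VaR = 1.960 × 2.219% = 4.349%; on $400,000,000 that is $17,396,000.

$17,400,000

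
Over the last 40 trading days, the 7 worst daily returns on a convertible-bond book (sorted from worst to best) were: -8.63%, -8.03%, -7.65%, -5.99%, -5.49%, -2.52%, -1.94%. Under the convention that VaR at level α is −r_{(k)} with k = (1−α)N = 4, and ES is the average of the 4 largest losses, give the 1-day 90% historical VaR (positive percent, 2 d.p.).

k = 4; the 4th lowest return is -5.99%, so VaR = 5.99%.

5.99%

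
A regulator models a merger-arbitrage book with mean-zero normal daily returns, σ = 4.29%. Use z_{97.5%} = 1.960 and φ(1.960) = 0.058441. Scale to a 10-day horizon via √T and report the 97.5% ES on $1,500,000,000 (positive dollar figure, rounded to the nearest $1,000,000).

σ_{10d} = 4.29% × √10 = 13.566%.
ES multiplier = φ(z)/(1−α) = 0.058441/0.025 = 2.338.
ES = 13.566% × 2.338 = 31.717%; on $1,500,000,000: $475,755,000.

$476,000,000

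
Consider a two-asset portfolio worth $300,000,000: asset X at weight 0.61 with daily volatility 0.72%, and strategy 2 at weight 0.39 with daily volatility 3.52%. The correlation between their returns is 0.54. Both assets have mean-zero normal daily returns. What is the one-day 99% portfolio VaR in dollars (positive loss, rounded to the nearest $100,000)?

σ_p² = 0.61²·0.72² + 0.39²·3.52² + 2·0.54·0.61·0.39·0.72·3.52 = 2.7286 (%²).
σ_p = √2.7286 = 1.652%.
At 99%, z = 2.326.
VaR = 2.326 × 1.652% = 3.843%; on $300,000,000 that is $11,529,000.

$11,500,000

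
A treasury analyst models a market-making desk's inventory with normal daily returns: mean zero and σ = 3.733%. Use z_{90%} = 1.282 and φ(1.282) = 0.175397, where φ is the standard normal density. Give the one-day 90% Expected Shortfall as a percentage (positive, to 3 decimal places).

6.548%

Tail multiplier: φ(z)/(1−α) = 0.175397 / 0.1 = 1.754.
ES = 3.733% × 1.754 = 6.548%.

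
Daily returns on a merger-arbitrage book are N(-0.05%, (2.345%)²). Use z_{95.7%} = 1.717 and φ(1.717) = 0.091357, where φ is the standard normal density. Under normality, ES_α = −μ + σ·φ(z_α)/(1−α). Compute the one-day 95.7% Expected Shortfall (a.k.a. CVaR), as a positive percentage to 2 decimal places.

5.03%

Tail multiplier: φ(z)/(1−α) = 0.091357 / 0.043 = 2.125.
ES = −(-0.05%) + 2.345% × 2.125 = 5.033%.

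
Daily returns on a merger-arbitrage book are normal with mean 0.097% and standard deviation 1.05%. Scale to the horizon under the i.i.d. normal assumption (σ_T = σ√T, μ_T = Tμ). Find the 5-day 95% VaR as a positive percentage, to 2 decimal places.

At 95%, z = 1.645.
σ_{5d} = 1.05% × √5 = 2.348%; μ_{5d} = 5 × 0.097% = 0.485%.
VaR = −(0.485%) + 1.645 × 2.348% = 3.377%.

3.38%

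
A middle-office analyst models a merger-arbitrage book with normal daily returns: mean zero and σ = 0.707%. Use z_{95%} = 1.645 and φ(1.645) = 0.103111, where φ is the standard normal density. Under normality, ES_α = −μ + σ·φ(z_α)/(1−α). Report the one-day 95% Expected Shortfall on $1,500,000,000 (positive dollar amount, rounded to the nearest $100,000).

$21,900,000

Tail multiplier: φ(z)/(1−α) = 0.103111 / 0.05 = 2.062.
ES = 0.707% × 2.062 = 1.458%.
On $1,500,000,000: 0.01458 × $1,500,000,000 = $21,870,000.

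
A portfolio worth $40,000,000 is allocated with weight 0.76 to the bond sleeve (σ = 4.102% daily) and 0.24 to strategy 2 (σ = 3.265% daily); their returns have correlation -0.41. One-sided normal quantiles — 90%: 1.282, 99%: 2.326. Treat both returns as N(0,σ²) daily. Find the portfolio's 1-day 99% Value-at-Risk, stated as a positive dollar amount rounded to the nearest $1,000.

σ_p² = 0.76²·4.102² + 0.24²·3.265² + 2·-0.41·0.76·0.24·4.102·3.265 = 8.3298 (%²).
σ_p = √8.3298 = 2.886%.
VaR = 2.326 × 2.886% = 6.713%; on $40,000,000 that is $2,685,200.

$2,685,000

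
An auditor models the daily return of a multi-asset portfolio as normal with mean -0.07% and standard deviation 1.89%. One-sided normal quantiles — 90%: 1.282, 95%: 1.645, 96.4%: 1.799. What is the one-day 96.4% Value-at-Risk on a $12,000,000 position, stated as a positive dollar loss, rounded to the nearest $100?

$416,400

VaR = −μ + z·σ = −(-0.07%) + 1.799 × 1.89% = 3.470%.
On $12,000,000: 0.03470 × $12,000,000 = $416,400.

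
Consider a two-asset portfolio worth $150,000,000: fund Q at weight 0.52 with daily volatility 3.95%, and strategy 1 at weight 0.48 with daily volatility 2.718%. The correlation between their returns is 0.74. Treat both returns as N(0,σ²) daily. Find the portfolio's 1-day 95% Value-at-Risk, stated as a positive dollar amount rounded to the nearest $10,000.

$7,760,000

σ_p² = 0.52²·3.95² + 0.48²·2.718² + 2·0.74·0.52·0.48·3.95·2.718 = 9.8870 (%²).
σ_p = √9.8870 = 3.144%.
At 95%, z = 1.645.
VaR = 1.645 × 3.144% = 5.172%; on $150,000,000 that is $7,758,000.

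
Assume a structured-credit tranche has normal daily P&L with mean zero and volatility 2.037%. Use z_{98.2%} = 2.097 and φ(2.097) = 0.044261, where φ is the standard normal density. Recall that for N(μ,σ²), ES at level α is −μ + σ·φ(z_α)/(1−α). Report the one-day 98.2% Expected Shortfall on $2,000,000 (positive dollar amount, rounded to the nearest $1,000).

Tail multiplier: φ(z)/(1−α) = 0.044261 / 0.018 = 2.459.
ES = 2.037% × 2.459 = 5.009%.
On $2,000,000: 0.05009 × $2,000,000 = $100,180.

$100,000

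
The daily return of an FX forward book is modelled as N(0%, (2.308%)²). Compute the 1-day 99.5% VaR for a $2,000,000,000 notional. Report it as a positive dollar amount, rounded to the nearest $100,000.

$118,900,000

At 99.5% one-sided, z = 2.576.
VaR = z·σ = 2.576 × 2.308% = 5.945%.
On $2,000,000,000: 0.05945 × $2,000,000,000 = $118,900,000.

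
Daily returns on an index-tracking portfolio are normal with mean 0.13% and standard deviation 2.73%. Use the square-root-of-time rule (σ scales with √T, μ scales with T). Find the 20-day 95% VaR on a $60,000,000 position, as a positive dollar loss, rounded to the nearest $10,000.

$10,490,000

At 95%, z = 1.645.
σ_{20d} = 2.73% × √20 = 12.209%; μ_{20d} = 20 × 0.13% = 2.600%.
VaR = −(2.600%) + 1.645 × 12.209% = 17.484%.
On $60,000,000: 0.17484 × $60,000,000 = $10,490,400.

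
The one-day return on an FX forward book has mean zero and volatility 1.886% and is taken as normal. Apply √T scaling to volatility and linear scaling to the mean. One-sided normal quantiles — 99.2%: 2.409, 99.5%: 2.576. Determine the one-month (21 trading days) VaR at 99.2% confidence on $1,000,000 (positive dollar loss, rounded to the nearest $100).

$208,200

σ_{21d} = 1.886% × √21 = 8.643%.
VaR = 2.409 × 8.643% = 20.821%.
On $1,000,000: 0.20821 × $1,000,000 = $208,210.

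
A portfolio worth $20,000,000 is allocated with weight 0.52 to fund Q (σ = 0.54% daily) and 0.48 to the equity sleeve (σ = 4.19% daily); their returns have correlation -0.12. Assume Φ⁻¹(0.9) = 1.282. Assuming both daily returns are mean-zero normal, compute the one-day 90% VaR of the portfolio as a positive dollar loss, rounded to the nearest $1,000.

σ_p² = 0.52²·0.54² + 0.48²·4.19² + 2·-0.12·0.52·0.48·0.54·4.19 = 3.9882 (%²).
σ_p = √3.9882 = 1.997%.
VaR = 1.282 × 1.997% = 2.560%; on $20,000,000 that is $512,000.

$512,000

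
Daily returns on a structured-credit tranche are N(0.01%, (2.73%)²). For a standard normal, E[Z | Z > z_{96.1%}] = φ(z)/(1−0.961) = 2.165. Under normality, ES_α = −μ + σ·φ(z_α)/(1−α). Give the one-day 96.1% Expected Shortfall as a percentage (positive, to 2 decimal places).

ES = −(0.01%) + 2.73% × 2.165 = 5.900%.

5.90%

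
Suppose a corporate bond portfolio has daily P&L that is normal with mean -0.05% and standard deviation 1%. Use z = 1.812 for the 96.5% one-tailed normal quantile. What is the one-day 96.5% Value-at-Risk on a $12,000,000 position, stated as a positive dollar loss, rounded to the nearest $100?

$223,400

VaR = −μ + z·σ = −(-0.05%) + 1.812 × 1% = 1.862%.
On $12,000,000: 0.01862 × $12,000,000 = $223,440.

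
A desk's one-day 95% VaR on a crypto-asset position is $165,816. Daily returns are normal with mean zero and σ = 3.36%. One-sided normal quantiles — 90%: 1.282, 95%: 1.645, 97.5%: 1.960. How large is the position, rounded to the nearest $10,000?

$3,000,000

VaR as a fraction of value: z·σ = 1.645 × 3.36% = 5.5272%.
Position = $165,816 / 0.055272 = $3,000,000.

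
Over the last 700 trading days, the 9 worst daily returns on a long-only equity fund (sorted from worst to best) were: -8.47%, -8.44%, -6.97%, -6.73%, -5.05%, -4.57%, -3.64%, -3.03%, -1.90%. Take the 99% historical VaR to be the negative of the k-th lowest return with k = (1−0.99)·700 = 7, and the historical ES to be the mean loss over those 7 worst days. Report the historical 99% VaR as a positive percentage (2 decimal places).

3.64%

k = 7; the 7th lowest return is -3.64%, so VaR = 3.64%.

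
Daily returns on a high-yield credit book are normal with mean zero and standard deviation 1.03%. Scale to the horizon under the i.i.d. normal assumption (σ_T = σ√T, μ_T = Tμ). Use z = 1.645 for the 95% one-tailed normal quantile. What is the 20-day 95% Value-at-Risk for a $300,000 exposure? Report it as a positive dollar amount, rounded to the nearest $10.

σ_{20d} = 1.03% × √20 = 4.606%.
VaR = 1.645 × 4.606% = 7.577%.
On $300,000: 0.07577 × $300,000 = $22,731.

$22,730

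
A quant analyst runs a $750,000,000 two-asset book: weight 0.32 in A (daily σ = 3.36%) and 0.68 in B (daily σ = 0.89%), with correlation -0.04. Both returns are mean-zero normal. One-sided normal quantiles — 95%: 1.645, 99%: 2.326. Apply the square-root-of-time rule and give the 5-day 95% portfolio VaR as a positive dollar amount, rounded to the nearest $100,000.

σ_p = √(0.32²·3.36² + 0.68²·0.89² + 2·-0.04·0.32·0.68·3.36·0.89) = 1.213%.
σ_{5d} = 1.213% × √5 = 2.712%.
VaR = 1.645 × 2.712% = 4.461%; on $750,000,000 that is $33,457,500.

$33,500,000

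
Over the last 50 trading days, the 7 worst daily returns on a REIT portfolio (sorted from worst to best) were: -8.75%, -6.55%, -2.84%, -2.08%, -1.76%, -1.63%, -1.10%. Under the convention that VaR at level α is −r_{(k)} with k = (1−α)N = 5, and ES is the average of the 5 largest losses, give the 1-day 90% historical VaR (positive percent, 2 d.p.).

1.76%

k = 5; the 5th lowest return is -1.76%, so VaR = 1.76%.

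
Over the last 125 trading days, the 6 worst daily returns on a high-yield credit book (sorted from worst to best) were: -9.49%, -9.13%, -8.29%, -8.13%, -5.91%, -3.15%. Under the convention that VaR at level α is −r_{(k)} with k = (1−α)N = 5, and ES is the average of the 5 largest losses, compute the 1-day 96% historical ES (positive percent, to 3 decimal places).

The 5 worst returns sum to -40.95%.
ES = −(-40.95%) / 5 = 8.19% ≈ 8.190%.

8.190%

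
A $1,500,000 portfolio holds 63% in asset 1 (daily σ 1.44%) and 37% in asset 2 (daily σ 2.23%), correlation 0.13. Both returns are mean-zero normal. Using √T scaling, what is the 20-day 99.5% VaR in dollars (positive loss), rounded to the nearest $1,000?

σ_p = √(0.63²·1.44² + 0.37²·2.23² + 2·0.13·0.63·0.37·1.44·2.23) = 1.303%.
σ_{20d} = 1.303% × √20 = 5.827%.
z(99.5%) = 2.576.
VaR = 2.576 × 5.827% = 15.010%; on $1,500,000 that is $225,150.

$225,000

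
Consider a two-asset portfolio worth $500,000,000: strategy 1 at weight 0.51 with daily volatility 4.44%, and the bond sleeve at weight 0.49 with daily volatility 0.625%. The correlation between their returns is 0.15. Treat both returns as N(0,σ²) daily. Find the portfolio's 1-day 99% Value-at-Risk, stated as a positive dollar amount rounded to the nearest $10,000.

σ_p² = 0.51²·4.44² + 0.49²·0.625² + 2·0.15·0.51·0.49·4.44·0.625 = 5.4293 (%²).
σ_p = √5.4293 = 2.330%.
At 99%, z = 2.326.
VaR = 2.326 × 2.330% = 5.420%; on $500,000,000 that is $27,100,000.

$27,100,000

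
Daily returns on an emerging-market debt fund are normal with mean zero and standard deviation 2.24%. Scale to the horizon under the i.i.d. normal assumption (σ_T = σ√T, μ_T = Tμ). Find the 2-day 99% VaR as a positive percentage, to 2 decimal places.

7.37%

At 99%, z = 2.326.
σ_{2d} = 2.24% × √2 = 3.168%.
VaR = 2.326 × 3.168% = 7.369%.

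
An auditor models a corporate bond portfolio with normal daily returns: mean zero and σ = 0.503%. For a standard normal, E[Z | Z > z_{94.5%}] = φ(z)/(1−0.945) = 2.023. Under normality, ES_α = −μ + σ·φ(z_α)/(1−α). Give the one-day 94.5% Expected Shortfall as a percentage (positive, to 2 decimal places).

1.02%

ES = 0.503% × 2.023 = 1.018%.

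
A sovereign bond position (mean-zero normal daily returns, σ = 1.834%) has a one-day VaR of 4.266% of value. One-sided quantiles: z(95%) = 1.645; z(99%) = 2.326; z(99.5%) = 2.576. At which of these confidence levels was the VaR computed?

Implied z = VaR/σ = 4.266 / 1.834 = 2.326.
This matches z(99%) = 2.326.

99%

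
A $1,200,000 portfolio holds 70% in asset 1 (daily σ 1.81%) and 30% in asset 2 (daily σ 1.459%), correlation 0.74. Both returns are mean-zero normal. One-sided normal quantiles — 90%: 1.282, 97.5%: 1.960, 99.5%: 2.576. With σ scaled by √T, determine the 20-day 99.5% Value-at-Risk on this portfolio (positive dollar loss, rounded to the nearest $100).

$223,700

σ_p = √(0.7²·1.81² + 0.3²·1.459² + 2·0.74·0.7·0.3·1.81·1.459) = 1.618%.
σ_{20d} = 1.618% × √20 = 7.236%.
VaR = 2.576 × 7.236% = 18.640%; on $1,200,000 that is $223,680.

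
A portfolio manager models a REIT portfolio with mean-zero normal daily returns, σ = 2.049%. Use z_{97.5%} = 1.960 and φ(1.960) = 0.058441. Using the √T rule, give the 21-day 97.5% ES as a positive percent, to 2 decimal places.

σ_{21d} = 2.049% × √21 = 9.390%.
ES multiplier = φ(z)/(1−α) = 0.058441/0.025 = 2.338.
ES = 9.390% × 2.338 = 21.954%.

21.95%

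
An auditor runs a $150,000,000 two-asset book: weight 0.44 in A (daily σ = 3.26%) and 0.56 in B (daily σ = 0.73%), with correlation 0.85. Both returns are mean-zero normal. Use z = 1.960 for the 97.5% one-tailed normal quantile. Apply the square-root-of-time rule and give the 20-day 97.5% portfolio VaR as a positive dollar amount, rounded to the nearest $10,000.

σ_p = √(0.44²·3.26² + 0.56²·0.73² + 2·0.85·0.44·0.56·3.26·0.73) = 1.795%.
σ_{20d} = 1.795% × √20 = 8.027%.
VaR = 1.960 × 8.027% = 15.733%; on $150,000,000 that is $23,599,500.

$23,600,000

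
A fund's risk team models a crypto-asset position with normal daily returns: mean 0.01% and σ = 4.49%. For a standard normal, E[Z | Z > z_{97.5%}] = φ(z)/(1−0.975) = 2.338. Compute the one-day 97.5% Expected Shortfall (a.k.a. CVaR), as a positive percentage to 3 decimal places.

10.488%

ES = −(0.01%) + 4.49% × 2.338 = 10.488%.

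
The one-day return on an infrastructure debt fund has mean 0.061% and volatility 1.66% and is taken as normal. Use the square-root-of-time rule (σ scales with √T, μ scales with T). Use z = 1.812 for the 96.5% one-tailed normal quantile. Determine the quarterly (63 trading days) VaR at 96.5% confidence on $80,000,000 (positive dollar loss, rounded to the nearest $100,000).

$16,000,000

σ_{63d} = 1.66% × √63 = 13.176%; μ_{63d} = 63 × 0.061% = 3.843%.
VaR = −(3.843%) + 1.812 × 13.176% = 20.032%.
On $80,000,000: 0.20032 × $80,000,000 = $16,025,600.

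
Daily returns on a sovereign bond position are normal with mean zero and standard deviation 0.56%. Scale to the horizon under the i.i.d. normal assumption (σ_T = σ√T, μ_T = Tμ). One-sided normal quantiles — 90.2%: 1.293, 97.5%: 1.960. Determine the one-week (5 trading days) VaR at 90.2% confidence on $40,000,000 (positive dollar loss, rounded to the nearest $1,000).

$648,000

σ_{5d} = 0.56% × √5 = 1.252%.
VaR = 1.293 × 1.252% = 1.619%.
On $40,000,000: 0.01619 × $40,000,000 = $647,600.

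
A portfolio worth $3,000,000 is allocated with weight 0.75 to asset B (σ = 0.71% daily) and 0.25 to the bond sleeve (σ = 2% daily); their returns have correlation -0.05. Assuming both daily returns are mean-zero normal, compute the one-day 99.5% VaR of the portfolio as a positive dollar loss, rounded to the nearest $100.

σ_p² = 0.75²·0.71² + 0.25²·2² + 2·-0.05·0.75·0.25·0.71·2 = 0.5069 (%²).
σ_p = √0.5069 = 0.712%.
At 99.5%, z = 2.576.
VaR = 2.576 × 0.712% = 1.834%; on $3,000,000 that is $55,020.

$55,000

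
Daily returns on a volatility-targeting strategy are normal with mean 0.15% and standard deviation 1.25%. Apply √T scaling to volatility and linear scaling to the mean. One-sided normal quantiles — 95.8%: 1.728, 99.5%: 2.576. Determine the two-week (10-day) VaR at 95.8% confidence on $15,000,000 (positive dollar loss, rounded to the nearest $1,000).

$800,000

σ_{10d} = 1.25% × √10 = 3.953%; μ_{10d} = 10 × 0.15% = 1.500%.
VaR = −(1.500%) + 1.728 × 3.953% = 5.331%.
On $15,000,000: 0.05331 × $15,000,000 = $799,650.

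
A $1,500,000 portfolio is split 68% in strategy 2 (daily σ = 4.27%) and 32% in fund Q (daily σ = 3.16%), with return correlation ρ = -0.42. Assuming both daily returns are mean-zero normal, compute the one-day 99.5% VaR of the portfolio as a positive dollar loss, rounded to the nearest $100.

$102,100

σ_p² = 0.68²·4.27² + 0.32²·3.16² + 2·-0.42·0.68·0.32·4.27·3.16 = 6.9871 (%²).
σ_p = √6.9871 = 2.643%.
At 99.5%, z = 2.576.
VaR = 2.576 × 2.643% = 6.808%; on $1,500,000 that is $102,120.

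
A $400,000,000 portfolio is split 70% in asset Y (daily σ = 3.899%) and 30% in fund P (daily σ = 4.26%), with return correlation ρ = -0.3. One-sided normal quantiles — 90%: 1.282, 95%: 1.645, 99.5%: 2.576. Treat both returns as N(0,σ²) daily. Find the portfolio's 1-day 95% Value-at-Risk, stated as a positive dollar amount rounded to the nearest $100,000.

$17,400,000

σ_p² = 0.7²·3.899² + 0.3²·4.26² + 2·-0.3·0.7·0.3·3.899·4.26 = 6.9895 (%²).
σ_p = √6.9895 = 2.644%.
VaR = 1.645 × 2.644% = 4.349%; on $400,000,000 that is $17,396,000.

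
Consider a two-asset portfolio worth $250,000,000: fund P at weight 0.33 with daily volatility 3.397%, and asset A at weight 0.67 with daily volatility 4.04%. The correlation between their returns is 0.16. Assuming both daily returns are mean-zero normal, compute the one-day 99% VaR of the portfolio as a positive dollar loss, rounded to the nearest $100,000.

σ_p² = 0.33²·3.397² + 0.67²·4.04² + 2·0.16·0.33·0.67·3.397·4.04 = 9.5544 (%²).
σ_p = √9.5544 = 3.091%.
At 99%, z = 2.326.
VaR = 2.326 × 3.091% = 7.190%; on $250,000,000 that is $17,975,000.

$18,000,000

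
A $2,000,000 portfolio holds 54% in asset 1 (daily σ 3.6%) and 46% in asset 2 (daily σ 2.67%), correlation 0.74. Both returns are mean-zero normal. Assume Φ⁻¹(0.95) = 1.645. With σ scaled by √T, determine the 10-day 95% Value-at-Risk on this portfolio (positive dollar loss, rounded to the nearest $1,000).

$309,000

σ_p = √(0.54²·3.6² + 0.46²·2.67² + 2·0.74·0.54·0.46·3.6·2.67) = 2.970%.
σ_{10d} = 2.970% × √10 = 9.392%.
VaR = 1.645 × 9.392% = 15.450%; on $2,000,000 that is $309,000.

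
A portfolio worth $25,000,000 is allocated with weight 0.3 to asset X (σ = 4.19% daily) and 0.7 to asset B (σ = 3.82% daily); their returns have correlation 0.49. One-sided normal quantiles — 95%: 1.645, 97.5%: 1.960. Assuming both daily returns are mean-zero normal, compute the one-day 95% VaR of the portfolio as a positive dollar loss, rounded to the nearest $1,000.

$1,426,000

σ_p² = 0.3²·4.19² + 0.7²·3.82² + 2·0.49·0.3·0.7·4.19·3.82 = 12.0243 (%²).
σ_p = √12.0243 = 3.468%.
VaR = 1.645 × 3.468% = 5.705%; on $25,000,000 that is $1,426,250.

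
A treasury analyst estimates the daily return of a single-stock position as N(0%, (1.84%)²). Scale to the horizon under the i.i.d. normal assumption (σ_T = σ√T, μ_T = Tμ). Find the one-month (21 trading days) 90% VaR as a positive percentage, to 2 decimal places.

10.81%

At 90%, z = 1.282.
σ_{21d} = 1.84% × √21 = 8.432%.
VaR = 1.282 × 8.432% = 10.810%.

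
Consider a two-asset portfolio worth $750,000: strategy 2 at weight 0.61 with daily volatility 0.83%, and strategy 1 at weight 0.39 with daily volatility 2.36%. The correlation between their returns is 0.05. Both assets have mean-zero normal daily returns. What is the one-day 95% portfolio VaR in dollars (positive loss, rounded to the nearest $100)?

$13,200

σ_p² = 0.61²·0.83² + 0.39²·2.36² + 2·0.05·0.61·0.39·0.83·2.36 = 1.1501 (%²).
σ_p = √1.1501 = 1.072%.
At 95%, z = 1.645.
VaR = 1.645 × 1.072% = 1.763%; on $750,000 that is $13,222.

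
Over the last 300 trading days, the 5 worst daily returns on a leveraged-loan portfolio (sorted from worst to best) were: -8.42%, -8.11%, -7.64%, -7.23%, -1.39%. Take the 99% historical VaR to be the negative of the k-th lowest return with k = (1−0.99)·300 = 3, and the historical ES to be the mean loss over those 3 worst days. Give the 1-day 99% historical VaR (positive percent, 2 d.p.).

7.64%

k = 3; the 3rd lowest return is -7.64%, so VaR = 7.64%.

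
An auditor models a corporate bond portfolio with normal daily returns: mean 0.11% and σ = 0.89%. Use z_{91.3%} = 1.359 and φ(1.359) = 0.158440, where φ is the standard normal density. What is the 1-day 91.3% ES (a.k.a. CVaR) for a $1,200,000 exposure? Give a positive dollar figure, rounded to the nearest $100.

Tail multiplier: φ(z)/(1−α) = 0.158440 / 0.087 = 1.821.
ES = −(0.11%) + 0.89% × 1.821 = 1.511%.
On $1,200,000: 0.01511 × $1,200,000 = $18,132.

$18,100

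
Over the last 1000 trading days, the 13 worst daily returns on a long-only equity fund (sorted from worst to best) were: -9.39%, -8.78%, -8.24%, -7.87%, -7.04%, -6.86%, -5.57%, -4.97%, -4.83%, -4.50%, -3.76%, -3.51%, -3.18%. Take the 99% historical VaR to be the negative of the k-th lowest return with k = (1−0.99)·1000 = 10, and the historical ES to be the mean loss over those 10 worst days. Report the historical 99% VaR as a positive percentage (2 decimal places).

4.50%

k = 10; the 10th lowest return is -4.50%, so VaR = 4.50%.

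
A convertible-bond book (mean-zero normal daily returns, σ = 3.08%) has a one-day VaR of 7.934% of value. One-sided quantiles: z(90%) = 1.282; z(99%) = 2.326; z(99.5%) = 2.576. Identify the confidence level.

Implied z = VaR/σ = 7.934 / 3.08 = 2.576.
This matches z(99.5%) = 2.576.

99.5%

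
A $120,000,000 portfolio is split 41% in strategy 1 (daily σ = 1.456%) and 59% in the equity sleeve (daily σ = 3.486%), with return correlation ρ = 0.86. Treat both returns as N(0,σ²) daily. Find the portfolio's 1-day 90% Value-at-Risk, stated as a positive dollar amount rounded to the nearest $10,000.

$3,980,000

σ_p² = 0.41²·1.456² + 0.59²·3.486² + 2·0.86·0.41·0.59·1.456·3.486 = 6.6983 (%²).
σ_p = √6.6983 = 2.588%.
At 90%, z = 1.282.
VaR = 1.282 × 2.588% = 3.318%; on $120,000,000 that is $3,981,600.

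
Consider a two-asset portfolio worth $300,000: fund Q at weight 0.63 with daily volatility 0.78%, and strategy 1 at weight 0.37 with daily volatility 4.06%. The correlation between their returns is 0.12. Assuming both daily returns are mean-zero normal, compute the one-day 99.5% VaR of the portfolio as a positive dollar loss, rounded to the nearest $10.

σ_p² = 0.63²·0.78² + 0.37²·4.06² + 2·0.12·0.63·0.37·0.78·4.06 = 2.6752 (%²).
σ_p = √2.6752 = 1.636%.
At 99.5%, z = 2.576.
VaR = 2.576 × 1.636% = 4.214%; on $300,000 that is $12,642.

$12,640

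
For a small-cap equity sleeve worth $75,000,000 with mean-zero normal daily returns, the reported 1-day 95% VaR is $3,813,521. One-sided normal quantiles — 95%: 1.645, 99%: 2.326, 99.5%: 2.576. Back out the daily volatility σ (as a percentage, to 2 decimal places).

VaR as a fraction: $3,813,521 / $75,000,000 = 5.085%.
σ = VaR / z = 5.085% / 1.645 = 3.091%.

3.09%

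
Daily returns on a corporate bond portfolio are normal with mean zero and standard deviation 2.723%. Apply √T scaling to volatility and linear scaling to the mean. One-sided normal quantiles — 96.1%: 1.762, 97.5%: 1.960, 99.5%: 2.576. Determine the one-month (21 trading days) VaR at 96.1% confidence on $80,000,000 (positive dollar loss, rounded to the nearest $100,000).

σ_{21d} = 2.723% × √21 = 12.478%.
VaR = 1.762 × 12.478% = 21.986%.
On $80,000,000: 0.21986 × $80,000,000 = $17,588,800.

$17,600,000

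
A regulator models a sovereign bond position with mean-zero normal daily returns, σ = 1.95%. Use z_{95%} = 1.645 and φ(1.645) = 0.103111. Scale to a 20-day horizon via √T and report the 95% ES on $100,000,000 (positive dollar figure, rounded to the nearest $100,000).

σ_{20d} = 1.95% × √20 = 8.721%.
ES multiplier = φ(z)/(1−α) = 0.103111/0.05 = 2.062.
ES = 8.721% × 2.062 = 17.983%; on $100,000,000: $17,983,000.

$18,000,000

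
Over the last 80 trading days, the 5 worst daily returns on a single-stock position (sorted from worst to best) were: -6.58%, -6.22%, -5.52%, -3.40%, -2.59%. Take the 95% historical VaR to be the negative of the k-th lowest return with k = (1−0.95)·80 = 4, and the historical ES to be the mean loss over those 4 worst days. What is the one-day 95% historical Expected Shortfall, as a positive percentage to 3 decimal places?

The 4 worst returns sum to -21.72%.
ES = −(-21.72%) / 4 = 5.43% ≈ 5.430%.

5.430%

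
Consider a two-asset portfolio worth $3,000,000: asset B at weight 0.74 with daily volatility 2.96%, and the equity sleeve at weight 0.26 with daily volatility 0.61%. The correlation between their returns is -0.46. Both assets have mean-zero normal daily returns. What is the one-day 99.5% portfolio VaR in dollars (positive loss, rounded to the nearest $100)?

σ_p² = 0.74²·2.96² + 0.26²·0.61² + 2·-0.46·0.74·0.26·2.96·0.61 = 4.5034 (%²).
σ_p = √4.5034 = 2.122%.
At 99.5%, z = 2.576.
VaR = 2.576 × 2.122% = 5.466%; on $3,000,000 that is $163,980.

$164,000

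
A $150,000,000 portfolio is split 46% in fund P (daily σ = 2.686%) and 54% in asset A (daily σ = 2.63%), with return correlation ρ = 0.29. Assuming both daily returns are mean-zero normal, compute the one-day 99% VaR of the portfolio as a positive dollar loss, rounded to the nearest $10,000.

$7,450,000

σ_p² = 0.46²·2.686² + 0.54²·2.63² + 2·0.29·0.46·0.54·2.686·2.63 = 4.5613 (%²).
σ_p = √4.5613 = 2.136%.
At 99%, z = 2.326.
VaR = 2.326 × 2.136% = 4.968%; on $150,000,000 that is $7,452,000.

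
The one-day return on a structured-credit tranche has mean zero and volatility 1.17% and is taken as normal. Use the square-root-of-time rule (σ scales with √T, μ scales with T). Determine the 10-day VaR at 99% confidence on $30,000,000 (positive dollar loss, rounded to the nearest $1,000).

At 99%, z = 2.326.
σ_{10d} = 1.17% × √10 = 3.700%.
VaR = 2.326 × 3.700% = 8.606%.
On $30,000,000: 0.08606 × $30,000,000 = $2,581,800.

$2,582,000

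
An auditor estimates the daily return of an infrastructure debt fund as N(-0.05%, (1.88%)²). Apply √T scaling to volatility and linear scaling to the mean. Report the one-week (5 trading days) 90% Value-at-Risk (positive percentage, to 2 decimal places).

At 90%, z = 1.282.
σ_{5d} = 1.88% × √5 = 4.204%; μ_{5d} = 5 × -0.05% = -0.250%.
VaR = −(-0.250%) + 1.282 × 4.204% = 5.640%.

5.64%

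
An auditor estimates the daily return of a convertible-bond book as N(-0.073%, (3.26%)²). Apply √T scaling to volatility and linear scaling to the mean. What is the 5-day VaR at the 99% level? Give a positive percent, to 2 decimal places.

At 99%, z = 2.326.
σ_{5d} = 3.26% × √5 = 7.290%; μ_{5d} = 5 × -0.073% = -0.365%.
VaR = −(-0.365%) + 2.326 × 7.290% = 17.322%.

17.32%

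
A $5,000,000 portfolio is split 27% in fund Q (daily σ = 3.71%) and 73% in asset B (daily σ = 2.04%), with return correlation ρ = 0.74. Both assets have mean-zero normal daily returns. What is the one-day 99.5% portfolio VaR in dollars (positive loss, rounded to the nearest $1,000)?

$300,000

σ_p² = 0.27²·3.71² + 0.73²·2.04² + 2·0.74·0.27·0.73·3.71·2.04 = 5.4289 (%²).
σ_p = √5.4289 = 2.330%.
At 99.5%, z = 2.576.
VaR = 2.576 × 2.330% = 6.002%; on $5,000,000 that is $300,100.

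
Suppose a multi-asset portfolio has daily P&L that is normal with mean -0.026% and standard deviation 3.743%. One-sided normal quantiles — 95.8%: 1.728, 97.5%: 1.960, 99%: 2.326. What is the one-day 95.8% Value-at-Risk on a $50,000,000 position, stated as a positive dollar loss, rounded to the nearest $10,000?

$3,250,000

VaR = −μ + z·σ = −(-0.026%) + 1.728 × 3.743% = 6.494%.
On $50,000,000: 0.06494 × $50,000,000 = $3,247,000.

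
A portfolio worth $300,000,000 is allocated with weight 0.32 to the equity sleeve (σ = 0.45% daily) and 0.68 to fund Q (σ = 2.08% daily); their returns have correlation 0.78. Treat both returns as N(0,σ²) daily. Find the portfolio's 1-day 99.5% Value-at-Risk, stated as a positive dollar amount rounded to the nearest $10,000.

$11,820,000

σ_p² = 0.32²·0.45² + 0.68²·2.08² + 2·0.78·0.32·0.68·0.45·2.08 = 2.3390 (%²).
σ_p = √2.3390 = 1.529%.
At 99.5%, z = 2.576.
VaR = 2.576 × 1.529% = 3.939%; on $300,000,000 that is $11,817,000.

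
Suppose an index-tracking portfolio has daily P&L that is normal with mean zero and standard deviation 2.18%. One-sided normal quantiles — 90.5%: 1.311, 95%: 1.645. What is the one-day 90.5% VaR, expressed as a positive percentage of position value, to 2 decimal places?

2.86%

VaR = z·σ = 1.311 × 2.18% = 2.858%.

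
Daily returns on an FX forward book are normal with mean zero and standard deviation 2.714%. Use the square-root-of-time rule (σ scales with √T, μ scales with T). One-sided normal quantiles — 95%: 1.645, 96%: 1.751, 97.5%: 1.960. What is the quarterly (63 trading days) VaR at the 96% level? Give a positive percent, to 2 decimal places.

37.72%

σ_{63d} = 2.714% × √63 = 21.542%.
VaR = 1.751 × 21.542% = 37.720%.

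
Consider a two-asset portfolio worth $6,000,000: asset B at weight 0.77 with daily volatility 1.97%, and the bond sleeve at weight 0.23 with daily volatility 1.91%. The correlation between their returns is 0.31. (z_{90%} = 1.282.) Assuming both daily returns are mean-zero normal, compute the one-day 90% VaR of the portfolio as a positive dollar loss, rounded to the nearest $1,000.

σ_p² = 0.77²·1.97² + 0.23²·1.91² + 2·0.31·0.77·0.23·1.97·1.91 = 2.9071 (%²).
σ_p = √2.9071 = 1.705%.
VaR = 1.282 × 1.705% = 2.186%; on $6,000,000 that is $131,160.

$131,000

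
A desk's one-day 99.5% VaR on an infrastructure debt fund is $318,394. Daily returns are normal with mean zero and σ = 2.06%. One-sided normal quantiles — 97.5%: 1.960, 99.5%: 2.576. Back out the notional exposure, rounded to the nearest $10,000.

VaR as a fraction of value: z·σ = 2.576 × 2.06% = 5.30656%.
Position = $318,394 / 0.0530656 = $6,000,008.

$6,000,000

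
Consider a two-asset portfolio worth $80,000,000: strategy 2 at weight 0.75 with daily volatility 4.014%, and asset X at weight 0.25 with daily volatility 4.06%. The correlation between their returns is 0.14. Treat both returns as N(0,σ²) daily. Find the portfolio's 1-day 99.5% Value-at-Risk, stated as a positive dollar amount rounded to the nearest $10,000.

σ_p² = 0.75²·4.014² + 0.25²·4.06² + 2·0.14·0.75·0.25·4.014·4.06 = 10.9489 (%²).
σ_p = √10.9489 = 3.309%.
At 99.5%, z = 2.576.
VaR = 2.576 × 3.309% = 8.524%; on $80,000,000 that is $6,819,200.

$6,820,000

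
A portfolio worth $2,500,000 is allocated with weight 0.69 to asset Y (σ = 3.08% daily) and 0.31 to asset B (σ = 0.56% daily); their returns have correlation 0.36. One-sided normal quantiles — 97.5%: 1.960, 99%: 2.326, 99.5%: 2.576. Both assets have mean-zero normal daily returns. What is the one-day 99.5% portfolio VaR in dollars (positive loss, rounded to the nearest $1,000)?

σ_p² = 0.69²·3.08² + 0.31²·0.56² + 2·0.36·0.69·0.31·3.08·0.56 = 4.8122 (%²).
σ_p = √4.8122 = 2.194%.
VaR = 2.576 × 2.194% = 5.652%; on $2,500,000 that is $141,300.

$141,000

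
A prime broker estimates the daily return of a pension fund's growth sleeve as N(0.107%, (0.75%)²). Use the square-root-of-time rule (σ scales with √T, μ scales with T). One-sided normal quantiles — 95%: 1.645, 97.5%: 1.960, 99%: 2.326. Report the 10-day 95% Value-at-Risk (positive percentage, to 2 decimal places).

σ_{10d} = 0.75% × √10 = 2.372%; μ_{10d} = 10 × 0.107% = 1.070%.
VaR = −(1.070%) + 1.645 × 2.372% = 2.832%.

2.83%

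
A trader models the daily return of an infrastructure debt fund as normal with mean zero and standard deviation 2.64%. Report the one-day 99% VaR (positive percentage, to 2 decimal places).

6.14%

At 99% one-sided, z = 2.326.
VaR = z·σ = 2.326 × 2.64% = 6.141%.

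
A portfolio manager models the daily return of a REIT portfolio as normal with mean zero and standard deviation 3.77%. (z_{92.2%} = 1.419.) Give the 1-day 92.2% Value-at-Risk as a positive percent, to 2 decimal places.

VaR = z·σ = 1.419 × 3.77% = 5.350%.

5.35%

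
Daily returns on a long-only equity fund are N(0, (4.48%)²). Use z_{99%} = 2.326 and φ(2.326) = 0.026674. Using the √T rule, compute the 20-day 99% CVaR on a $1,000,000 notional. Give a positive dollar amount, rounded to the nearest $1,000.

σ_{20d} = 4.48% × √20 = 20.035%.
ES multiplier = φ(z)/(1−α) = 0.026674/0.01 = 2.667.
ES = 20.035% × 2.667 = 53.433%; on $1,000,000: $534,330.

$534,000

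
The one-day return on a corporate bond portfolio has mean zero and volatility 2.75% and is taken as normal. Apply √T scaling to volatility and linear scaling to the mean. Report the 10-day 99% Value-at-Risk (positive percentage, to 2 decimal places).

At 99%, z = 2.326.
σ_{10d} = 2.75% × √10 = 8.696%.
VaR = 2.326 × 8.696% = 20.227%.

20.23%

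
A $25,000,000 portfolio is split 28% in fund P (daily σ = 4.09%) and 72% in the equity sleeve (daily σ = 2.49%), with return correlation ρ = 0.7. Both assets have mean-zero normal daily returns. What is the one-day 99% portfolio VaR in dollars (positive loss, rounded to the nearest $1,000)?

$1,582,000

σ_p² = 0.28²·4.09² + 0.72²·2.49² + 2·0.7·0.28·0.72·4.09·2.49 = 7.4000 (%²).
σ_p = √7.4000 = 2.720%.
At 99%, z = 2.326.
VaR = 2.326 × 2.720% = 6.327%; on $25,000,000 that is $1,581,750.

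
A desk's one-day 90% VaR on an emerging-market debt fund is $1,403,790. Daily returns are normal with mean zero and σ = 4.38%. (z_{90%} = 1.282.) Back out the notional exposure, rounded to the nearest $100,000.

VaR as a fraction of value: z·σ = 1.282 × 4.38% = 5.61516%.
Position = $1,403,790 / 0.0561516 = $25,000,000.

$25,000,000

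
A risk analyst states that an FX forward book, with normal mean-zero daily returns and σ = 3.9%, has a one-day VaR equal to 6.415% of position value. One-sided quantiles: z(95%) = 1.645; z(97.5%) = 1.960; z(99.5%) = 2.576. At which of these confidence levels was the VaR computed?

95%

Implied z = VaR/σ = 6.415 / 3.9 = 1.645.
This matches z(95%) = 1.645.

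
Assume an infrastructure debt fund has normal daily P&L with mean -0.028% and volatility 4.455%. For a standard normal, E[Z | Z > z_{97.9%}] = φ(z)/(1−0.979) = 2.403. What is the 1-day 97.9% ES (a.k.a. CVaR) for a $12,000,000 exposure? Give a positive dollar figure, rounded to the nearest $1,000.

ES = −(-0.028%) + 4.455% × 2.403 = 10.733%.
On $12,000,000: 0.10733 × $12,000,000 = $1,287,960.

$1,288,000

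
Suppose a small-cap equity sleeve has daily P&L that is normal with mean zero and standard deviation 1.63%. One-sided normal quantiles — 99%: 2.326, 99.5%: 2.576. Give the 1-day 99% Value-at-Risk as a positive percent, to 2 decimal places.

3.79%

VaR = z·σ = 2.326 × 1.63% = 3.791%.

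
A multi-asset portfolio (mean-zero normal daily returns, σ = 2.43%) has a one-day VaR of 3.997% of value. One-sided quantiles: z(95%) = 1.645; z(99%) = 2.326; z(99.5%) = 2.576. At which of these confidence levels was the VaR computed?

95%

Implied z = VaR/σ = 3.997 / 2.43 = 1.645.
This matches z(95%) = 1.645.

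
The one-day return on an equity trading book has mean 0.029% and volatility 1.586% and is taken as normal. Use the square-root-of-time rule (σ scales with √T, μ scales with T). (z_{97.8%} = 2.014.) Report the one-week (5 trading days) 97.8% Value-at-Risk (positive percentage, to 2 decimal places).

7.00%

σ_{5d} = 1.586% × √5 = 3.546%; μ_{5d} = 5 × 0.029% = 0.145%.
VaR = −(0.145%) + 2.014 × 3.546% = 6.997%.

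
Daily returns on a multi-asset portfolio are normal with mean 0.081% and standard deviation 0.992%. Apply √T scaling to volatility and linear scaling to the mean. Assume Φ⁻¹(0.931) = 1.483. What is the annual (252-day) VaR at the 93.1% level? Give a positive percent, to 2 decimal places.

2.94%

σ_{252d} = 0.992% × √252 = 15.748%; μ_{252d} = 252 × 0.081% = 20.412%.
VaR = −(20.412%) + 1.483 × 15.748% = 2.942%.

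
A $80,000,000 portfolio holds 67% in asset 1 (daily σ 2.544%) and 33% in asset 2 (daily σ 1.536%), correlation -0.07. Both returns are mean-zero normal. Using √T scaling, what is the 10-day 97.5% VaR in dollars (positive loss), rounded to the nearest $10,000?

σ_p = √(0.67²·2.544² + 0.33²·1.536² + 2·-0.07·0.67·0.33·2.544·1.536) = 1.744%.
σ_{10d} = 1.744% × √10 = 5.515%.
z(97.5%) = 1.960.
VaR = 1.960 × 5.515% = 10.809%; on $80,000,000 that is $8,647,200.

$8,650,000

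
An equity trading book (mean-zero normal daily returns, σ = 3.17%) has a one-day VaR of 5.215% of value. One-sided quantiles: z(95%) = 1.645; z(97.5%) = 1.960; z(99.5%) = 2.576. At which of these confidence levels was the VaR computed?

Implied z = VaR/σ = 5.215 / 3.17 = 1.645.
This matches z(95%) = 1.645.

95%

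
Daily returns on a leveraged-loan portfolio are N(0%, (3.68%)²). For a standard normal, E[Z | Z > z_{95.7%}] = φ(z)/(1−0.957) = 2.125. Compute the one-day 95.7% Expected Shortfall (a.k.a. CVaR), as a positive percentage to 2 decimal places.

7.82%

ES = 3.68% × 2.125 = 7.820%.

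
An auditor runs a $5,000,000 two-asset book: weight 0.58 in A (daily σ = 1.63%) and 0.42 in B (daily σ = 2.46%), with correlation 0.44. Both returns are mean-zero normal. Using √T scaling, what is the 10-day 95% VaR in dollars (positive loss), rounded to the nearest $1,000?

$437,000

σ_p = √(0.58²·1.63² + 0.42²·2.46² + 2·0.44·0.58·0.42·1.63·2.46) = 1.680%.
σ_{10d} = 1.680% × √10 = 5.313%.
z(95%) = 1.645.
VaR = 1.645 × 5.313% = 8.740%; on $5,000,000 that is $437,000.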